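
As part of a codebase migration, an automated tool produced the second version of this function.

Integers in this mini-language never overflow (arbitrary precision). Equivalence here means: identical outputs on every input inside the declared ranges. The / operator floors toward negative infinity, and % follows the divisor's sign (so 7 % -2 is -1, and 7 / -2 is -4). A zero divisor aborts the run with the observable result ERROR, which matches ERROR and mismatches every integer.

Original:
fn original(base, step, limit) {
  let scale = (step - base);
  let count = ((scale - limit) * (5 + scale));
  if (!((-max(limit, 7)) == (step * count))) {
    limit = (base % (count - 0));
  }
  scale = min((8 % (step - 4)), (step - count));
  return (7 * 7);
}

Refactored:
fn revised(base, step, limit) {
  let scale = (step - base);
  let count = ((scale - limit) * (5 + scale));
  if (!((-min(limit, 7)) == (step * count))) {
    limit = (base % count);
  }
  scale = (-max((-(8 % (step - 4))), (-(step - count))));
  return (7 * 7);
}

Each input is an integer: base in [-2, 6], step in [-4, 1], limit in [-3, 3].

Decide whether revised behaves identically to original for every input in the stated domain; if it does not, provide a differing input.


At base=-2, step=-2, limit=0: original gives ERROR, revised gives 49.
verdict: not equivalent; witness: base=-2, step=-2, limit=0


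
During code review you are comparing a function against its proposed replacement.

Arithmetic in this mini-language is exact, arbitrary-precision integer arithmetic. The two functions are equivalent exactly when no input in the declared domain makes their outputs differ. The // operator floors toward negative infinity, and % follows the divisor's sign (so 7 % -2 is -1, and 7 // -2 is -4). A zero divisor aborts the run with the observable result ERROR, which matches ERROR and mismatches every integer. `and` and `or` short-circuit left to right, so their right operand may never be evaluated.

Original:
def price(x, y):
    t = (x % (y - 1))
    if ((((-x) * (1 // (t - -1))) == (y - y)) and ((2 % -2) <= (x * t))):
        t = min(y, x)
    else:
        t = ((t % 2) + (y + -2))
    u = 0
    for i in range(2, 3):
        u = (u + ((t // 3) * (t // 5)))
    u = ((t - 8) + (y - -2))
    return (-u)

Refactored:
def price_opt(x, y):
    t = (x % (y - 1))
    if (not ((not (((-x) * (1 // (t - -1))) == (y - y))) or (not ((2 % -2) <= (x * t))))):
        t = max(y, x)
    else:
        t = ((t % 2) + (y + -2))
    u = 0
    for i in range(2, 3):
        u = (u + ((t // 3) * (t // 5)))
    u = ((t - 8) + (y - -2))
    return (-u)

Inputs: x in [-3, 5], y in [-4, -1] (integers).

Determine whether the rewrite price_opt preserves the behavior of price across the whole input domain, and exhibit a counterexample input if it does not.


Evaluate both at x=0, y=-4.
price: t=0, then ((((-x) * (1 // (t - -1))) == (y - y)) and ((2 % -2) <= (x * t))) is true, then t=-4, then u=0, then (i=2), then u=2, then u=-14, then returns 14
price_opt: t=0, then (not ((not (((-x) * (1 // (t - -1))) == (y - y))) or (not ((2 % -2) <= (x * t))))) is true, then t=0, then u=0, then (i=2), then u=0, then u=-10, then returns 10
14 and 10 differ, so these are not the same function on this domain.
verdict: not equivalent; witness: x=0, y=-4


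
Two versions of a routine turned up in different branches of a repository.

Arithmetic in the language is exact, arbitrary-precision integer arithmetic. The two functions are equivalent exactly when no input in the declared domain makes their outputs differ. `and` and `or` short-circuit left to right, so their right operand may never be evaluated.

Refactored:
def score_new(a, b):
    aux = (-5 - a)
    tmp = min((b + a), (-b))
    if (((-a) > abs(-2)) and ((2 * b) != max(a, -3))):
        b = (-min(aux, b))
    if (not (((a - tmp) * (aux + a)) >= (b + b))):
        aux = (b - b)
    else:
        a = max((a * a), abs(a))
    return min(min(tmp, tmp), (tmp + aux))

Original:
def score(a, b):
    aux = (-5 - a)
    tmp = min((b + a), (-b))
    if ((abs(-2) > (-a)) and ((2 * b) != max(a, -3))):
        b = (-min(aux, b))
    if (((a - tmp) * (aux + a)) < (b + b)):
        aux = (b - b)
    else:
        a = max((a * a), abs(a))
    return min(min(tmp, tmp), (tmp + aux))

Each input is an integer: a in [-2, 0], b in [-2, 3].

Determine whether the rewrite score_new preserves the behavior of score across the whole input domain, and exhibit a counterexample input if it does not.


These are not equivalent — on a=-1, b=0 the outputs split (-1 vs -5).
score: aux becomes -4; next tmp becomes -1; next ((abs(-2) > (-a)) and ((2 * b) != max(a, -3))) evaluates to true; next b becomes 4; next (((a - tmp) * (aux + a)) < (b + b)) evaluates to true; next aux becomes 0; next final value -1
score_new: aux becomes -4; next tmp becomes -1; next (((-a) > abs(-2)) and ((2 * b) != max(a, -3))) evaluates to false; next (not (((a - tmp) * (aux + a)) >= (b + b))) evaluates to false; next a becomes 1; next final value -5
verdict: not equivalent; witness: a=-1, b=0


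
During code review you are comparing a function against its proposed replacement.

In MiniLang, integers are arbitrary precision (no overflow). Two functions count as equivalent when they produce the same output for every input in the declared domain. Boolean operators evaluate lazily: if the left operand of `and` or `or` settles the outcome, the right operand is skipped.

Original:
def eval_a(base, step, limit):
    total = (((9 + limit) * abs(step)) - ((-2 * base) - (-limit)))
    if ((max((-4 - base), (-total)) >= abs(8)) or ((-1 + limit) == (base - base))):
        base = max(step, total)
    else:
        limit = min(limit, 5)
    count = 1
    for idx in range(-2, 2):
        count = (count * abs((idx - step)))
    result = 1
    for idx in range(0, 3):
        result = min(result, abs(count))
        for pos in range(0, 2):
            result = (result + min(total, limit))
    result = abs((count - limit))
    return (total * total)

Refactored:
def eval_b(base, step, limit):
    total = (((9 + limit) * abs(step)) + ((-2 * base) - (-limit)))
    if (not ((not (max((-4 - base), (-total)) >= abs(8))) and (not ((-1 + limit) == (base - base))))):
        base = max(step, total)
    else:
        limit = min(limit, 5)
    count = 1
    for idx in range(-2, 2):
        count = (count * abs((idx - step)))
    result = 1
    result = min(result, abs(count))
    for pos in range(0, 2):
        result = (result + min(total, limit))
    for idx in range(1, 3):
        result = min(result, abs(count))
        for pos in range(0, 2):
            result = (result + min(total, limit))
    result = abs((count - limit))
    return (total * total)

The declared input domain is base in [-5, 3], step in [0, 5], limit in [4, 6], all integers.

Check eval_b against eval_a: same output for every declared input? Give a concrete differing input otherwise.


base=-5, step=1, limit=4 yields 1 from eval_a but 729 from eval_b.
verdict: not equivalent; witness: base=-5, step=1, limit=4


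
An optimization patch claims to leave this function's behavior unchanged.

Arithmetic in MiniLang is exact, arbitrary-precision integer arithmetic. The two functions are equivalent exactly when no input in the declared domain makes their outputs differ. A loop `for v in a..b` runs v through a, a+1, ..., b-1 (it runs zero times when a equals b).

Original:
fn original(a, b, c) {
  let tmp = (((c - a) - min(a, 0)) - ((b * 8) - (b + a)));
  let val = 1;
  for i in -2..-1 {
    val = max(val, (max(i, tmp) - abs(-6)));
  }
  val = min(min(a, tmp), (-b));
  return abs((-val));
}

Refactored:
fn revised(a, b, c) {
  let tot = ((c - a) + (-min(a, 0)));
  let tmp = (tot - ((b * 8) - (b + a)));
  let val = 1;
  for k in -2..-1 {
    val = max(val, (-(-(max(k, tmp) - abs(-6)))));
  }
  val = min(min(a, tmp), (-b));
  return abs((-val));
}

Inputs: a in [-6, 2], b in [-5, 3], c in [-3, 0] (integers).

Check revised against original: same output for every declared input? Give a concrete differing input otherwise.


This is a faithful refactor — local variable names differ, and arithmetic usage differs, and statement counts differ, but the computed results match everywhere.
Tracing a=-2, b=0, c=-3: original: tmp becomes -1; next val becomes 1; next at i=-2:; next val becomes 1; next val becomes -2; next final value 2 | revised: tot becomes 1; next tmp becomes -1; next val becomes 1; next at k=-2:; next val becomes 1; next val becomes -2; next final value 2 — matching result 2.
Sweeping the whole domain (324 inputs) finds no disagreement.
verdict: equivalent


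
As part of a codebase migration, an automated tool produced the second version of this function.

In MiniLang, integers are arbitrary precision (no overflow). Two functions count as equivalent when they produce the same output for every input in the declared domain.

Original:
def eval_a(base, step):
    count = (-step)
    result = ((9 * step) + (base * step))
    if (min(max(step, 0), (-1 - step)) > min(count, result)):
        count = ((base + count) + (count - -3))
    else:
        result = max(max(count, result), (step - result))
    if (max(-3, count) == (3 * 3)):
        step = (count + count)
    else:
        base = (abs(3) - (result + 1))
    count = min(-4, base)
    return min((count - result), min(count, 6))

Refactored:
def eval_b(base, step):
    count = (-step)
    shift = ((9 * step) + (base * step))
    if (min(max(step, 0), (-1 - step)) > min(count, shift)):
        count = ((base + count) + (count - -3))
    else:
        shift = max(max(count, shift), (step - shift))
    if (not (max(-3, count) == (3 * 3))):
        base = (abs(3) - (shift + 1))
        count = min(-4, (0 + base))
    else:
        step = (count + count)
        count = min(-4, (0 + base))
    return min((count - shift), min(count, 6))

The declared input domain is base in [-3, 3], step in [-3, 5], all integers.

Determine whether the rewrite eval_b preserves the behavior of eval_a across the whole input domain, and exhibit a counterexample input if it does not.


Side by side, the visible changes include: local variable names differ, plus statement counts differ, plus arithmetic usage differs, plus constant usage differs, plus boolean connective usage differs, plus min/max/abs usage differs.
As a probe, take base=-1, step=5: eval_a runs count=-5, then result=40, then (min(max(step, 0), (-1 - step)) > min(count, result)) is false, then result=40, then (max(-3, count) == (3 * 3)) is false, then base=-38, then count=-38, then returns -78; eval_b runs count=-5, then shift=40, then (min(max(step, 0), (-1 - step)) > min(count, shift)) is false, then shift=40, then (not (max(-3, count) == (3 * 3))) is true, then base=-38, then count=-38, then returns -78; both end at -78.
Across all 63 domain points the two functions coincide.
verdict: equivalent


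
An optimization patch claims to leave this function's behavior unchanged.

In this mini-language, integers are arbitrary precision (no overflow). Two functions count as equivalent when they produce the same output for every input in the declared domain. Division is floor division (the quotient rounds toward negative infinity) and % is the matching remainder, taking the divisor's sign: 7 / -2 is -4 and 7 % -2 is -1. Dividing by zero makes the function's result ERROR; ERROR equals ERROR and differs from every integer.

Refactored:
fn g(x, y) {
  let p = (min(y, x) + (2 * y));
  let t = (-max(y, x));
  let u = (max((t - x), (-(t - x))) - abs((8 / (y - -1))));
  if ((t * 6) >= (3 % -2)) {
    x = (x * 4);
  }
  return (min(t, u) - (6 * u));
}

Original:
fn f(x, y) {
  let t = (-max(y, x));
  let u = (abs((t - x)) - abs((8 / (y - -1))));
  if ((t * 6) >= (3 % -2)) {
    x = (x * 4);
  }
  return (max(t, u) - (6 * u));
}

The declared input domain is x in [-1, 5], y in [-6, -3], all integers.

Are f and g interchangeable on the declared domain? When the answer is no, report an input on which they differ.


Consider the input x=-1, y=-6.
f: t := 1 | u := 0 | ((t * 6) >= (3 % -2)): true | x := -4 | result 1
g: p := -18 | t := 1 | u := 0 | ((t * 6) >= (3 % -2)): true | x := -4 | result 0
1 != 0, so the rewrite changes behavior.
verdict: not equivalent; witness: x=-1, y=-6


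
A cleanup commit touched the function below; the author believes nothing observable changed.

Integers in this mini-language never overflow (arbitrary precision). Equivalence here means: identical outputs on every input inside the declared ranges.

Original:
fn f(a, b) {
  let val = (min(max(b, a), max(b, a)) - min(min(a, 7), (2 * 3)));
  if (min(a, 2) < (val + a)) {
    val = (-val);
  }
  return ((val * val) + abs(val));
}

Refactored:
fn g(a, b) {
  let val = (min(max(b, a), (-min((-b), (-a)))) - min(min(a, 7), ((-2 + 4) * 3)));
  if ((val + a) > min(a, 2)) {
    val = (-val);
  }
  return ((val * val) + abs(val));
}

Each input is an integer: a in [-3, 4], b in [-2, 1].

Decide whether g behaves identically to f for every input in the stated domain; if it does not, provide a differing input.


The two are interchangeable: min/max/abs usage differs; comparison usage differs; arithmetic usage differs; constant usage differs, and every declared input agrees.
As a probe, take a=-2, b=-2: f runs val := 0 | (min(a, 2) < (val + a)): false | result 0; g runs val := 0 | ((val + a) > min(a, 2)): false | result 0; both end at 0.
Across all 32 domain points the two functions coincide.
verdict: equivalent


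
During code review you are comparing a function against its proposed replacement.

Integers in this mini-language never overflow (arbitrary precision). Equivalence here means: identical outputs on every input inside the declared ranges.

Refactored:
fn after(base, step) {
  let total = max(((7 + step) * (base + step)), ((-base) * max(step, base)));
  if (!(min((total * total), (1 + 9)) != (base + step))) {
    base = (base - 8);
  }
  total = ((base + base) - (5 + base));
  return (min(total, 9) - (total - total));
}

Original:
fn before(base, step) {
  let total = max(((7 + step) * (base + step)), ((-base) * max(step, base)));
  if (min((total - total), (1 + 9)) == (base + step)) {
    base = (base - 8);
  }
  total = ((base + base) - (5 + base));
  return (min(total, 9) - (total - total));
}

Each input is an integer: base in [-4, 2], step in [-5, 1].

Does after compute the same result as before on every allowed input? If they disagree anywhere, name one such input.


Not equivalent: base=-1, step=1 separates them (-14 vs -6).
before: total := 1 | (min((total - total), (1 + 9)) == (base + step)): true | base := -9 | total := -14 | result -14
after: total := 1 | (!(min((total * total), (1 + 9)) != (base + step))): false | total := -6 | result -6
verdict: not equivalent; witness: base=-1, step=1


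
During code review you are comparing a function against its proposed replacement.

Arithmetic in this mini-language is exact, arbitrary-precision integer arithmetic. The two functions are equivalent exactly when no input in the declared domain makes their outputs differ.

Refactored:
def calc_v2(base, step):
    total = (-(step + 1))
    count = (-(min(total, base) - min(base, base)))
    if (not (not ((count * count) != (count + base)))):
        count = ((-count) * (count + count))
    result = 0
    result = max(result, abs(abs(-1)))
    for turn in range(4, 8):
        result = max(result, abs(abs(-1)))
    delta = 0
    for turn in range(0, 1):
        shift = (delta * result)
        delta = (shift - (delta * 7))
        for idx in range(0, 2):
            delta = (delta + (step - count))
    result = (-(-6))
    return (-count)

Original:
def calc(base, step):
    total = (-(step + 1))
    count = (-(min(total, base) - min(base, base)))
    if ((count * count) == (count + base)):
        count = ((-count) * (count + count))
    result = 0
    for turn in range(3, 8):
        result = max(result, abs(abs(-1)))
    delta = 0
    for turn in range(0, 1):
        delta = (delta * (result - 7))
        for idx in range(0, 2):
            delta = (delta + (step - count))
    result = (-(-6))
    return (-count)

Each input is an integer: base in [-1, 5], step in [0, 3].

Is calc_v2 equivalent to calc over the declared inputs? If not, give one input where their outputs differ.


At base=-1, step=1: calc gives -1, calc_v2 gives 2.
verdict: not equivalent; witness: base=-1, step=1


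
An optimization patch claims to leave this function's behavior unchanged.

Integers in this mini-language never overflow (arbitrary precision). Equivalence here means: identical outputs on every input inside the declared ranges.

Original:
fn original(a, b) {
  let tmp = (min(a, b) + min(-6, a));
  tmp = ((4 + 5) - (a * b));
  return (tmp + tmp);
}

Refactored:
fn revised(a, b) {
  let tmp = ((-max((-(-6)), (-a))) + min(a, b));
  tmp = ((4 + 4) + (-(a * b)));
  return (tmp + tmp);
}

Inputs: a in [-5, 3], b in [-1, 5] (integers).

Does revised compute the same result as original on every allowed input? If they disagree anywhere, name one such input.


Take a=-5, b=-1.
original: tmp := -11 | tmp := 4 | result 8
revised: tmp := -11 | tmp := 3 | result 6
8 against 6: the behavior changed.
verdict: not equivalent; witness: a=-5, b=-1


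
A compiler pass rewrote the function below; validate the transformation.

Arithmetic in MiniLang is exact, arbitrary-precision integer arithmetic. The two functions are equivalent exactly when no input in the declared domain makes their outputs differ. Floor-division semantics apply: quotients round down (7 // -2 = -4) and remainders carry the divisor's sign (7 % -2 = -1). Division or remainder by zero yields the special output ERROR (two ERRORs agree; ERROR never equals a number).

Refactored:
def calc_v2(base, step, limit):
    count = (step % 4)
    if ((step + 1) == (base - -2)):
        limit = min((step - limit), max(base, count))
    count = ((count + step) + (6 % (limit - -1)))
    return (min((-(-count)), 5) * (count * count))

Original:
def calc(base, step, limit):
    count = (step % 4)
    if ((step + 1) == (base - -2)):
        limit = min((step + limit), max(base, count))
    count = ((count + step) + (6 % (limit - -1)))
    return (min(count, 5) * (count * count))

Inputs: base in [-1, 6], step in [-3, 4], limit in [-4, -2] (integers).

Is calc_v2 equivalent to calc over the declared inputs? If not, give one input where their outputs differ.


Run the pair on base=0, step=1, limit=-2.
calc: count = 1; ((step + 1) == (base - -2)) -> true; limit = -1; division by zero -> ERROR
calc_v2: count = 1; ((step + 1) == (base - -2)) -> true; limit = 1; count = 2; return 8
ERROR against 8: the behavior changed.
verdict: not equivalent; witness: base=0, step=1, limit=-2


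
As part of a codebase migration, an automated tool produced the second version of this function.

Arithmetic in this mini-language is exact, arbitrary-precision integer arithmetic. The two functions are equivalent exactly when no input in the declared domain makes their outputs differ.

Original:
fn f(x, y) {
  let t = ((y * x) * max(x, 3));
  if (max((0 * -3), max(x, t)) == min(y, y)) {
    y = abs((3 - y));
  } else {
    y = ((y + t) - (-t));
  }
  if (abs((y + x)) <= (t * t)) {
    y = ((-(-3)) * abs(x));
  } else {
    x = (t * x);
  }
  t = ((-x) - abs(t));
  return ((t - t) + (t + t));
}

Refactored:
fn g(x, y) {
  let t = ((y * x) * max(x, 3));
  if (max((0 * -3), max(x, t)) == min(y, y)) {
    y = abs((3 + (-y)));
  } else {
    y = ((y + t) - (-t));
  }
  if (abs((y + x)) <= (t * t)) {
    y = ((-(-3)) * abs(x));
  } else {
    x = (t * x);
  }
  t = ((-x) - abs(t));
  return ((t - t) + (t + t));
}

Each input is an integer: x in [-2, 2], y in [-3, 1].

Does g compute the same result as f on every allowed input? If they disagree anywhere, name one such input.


Side by side, the visible changes include: arithmetic usage differs.
As a probe, take x=2, y=0: f runs t := 0 | (max((0 * -3), max(x, t)) == min(y, y)): false | y := 0 | (abs((y + x)) <= (t * t)): false | x := 0 | t := 0 | result 0; g runs t := 0 | (max((0 * -3), max(x, t)) == min(y, y)): false | y := 0 | (abs((y + x)) <= (t * t)): false | x := 0 | t := 0 | result 0; both end at 0.
Checked all 25 inputs in the declared domain: the outputs agree on every one.
verdict: equivalent


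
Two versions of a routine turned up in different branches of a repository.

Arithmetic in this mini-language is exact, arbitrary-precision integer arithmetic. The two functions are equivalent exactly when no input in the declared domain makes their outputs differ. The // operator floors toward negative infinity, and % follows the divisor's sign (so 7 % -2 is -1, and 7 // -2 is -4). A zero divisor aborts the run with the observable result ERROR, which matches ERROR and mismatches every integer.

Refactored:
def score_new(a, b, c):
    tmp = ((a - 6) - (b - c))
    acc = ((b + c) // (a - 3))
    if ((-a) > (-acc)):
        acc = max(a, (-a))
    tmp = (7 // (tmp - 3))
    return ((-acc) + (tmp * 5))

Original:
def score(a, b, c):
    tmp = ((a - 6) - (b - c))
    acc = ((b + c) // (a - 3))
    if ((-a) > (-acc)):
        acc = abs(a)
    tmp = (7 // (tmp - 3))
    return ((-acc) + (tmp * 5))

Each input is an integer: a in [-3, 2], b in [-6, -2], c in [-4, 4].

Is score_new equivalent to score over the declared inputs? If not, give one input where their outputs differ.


Changes here: min/max/abs usage differs; the full 270-point sweep finds no disagreement.
verdict: equivalent


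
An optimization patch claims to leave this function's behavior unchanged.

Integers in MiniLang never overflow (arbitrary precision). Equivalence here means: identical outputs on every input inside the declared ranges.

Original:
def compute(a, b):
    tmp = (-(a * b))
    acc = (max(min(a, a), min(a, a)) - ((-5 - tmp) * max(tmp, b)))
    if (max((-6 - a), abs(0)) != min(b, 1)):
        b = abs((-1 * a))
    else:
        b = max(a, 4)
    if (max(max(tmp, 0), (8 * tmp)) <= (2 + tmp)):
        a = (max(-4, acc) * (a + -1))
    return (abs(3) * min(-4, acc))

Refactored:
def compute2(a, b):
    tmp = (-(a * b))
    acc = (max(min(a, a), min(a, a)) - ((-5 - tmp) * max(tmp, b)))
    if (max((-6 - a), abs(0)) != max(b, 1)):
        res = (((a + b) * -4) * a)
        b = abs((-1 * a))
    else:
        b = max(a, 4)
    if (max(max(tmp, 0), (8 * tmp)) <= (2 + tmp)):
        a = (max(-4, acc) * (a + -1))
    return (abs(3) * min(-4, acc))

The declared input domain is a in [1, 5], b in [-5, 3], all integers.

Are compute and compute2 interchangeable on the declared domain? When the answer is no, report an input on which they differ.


The suspicious edit (`min(b, 1)` became `max(b, 1)`) never changes the result for any input inside the declared domain; all 45 inputs agree.
verdict: equivalent


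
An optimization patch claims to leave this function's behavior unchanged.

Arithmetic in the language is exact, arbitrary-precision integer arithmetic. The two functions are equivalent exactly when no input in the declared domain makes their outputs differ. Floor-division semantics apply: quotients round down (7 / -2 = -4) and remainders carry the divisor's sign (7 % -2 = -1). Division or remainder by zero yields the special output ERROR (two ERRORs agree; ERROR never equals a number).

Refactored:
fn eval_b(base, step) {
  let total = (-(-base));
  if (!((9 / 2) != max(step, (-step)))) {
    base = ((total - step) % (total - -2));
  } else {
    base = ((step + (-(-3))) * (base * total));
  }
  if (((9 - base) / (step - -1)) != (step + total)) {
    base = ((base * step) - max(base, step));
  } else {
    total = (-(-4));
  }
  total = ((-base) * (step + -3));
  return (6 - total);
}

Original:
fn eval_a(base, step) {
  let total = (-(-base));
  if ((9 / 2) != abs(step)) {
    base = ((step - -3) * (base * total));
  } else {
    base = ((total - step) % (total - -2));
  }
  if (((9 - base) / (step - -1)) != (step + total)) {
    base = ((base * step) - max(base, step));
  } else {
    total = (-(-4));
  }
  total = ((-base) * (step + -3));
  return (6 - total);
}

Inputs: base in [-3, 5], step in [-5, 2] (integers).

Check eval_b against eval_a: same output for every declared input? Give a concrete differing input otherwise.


Side by side, the visible changes include: arithmetic usage differs; also min/max/abs usage differs; also boolean connective usage differs.
Spot check at base=0, step=-3 — eval_a: total = 0; ((9 / 2) != abs(step)) -> true; base = 0; (((9 - base) / (step - -1)) != (step + total)) -> true; base = 0; total = 0; return 6. eval_b: total = 0; (!((9 / 2) != max(step, (-step)))) -> false; base = 0; (((9 - base) / (step - -1)) != (step + total)) -> true; base = 0; total = 0; return 6. Both give 6.
An exhaustive pass over the 72 declared inputs shows identical outputs.
verdict: equivalent


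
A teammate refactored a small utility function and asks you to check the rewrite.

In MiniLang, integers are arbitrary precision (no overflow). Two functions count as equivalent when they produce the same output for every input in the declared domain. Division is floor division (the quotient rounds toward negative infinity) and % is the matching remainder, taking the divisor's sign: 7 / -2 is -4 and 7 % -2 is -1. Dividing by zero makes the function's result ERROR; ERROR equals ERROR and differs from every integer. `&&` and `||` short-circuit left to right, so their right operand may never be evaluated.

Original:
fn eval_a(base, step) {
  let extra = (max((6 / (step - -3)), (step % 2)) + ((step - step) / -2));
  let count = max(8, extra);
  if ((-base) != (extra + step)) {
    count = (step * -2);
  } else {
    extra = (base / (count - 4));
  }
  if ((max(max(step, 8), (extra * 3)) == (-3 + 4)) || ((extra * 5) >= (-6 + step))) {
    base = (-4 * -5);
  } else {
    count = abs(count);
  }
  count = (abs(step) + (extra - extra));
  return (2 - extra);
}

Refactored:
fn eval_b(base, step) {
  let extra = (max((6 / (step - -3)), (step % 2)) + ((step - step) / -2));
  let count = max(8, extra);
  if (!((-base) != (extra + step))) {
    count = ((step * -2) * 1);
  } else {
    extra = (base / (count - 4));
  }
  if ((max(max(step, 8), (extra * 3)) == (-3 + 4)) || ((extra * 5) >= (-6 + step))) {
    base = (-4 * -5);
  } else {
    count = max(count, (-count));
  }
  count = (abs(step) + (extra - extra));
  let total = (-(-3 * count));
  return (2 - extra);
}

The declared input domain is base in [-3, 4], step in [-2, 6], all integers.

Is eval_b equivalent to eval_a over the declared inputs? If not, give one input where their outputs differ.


Try base=-3, step=-2.
eval_a: extra=6, then count=8, then ((-base) != (extra + step)) is true, then count=4, then ((max(max(step, 8), (extra * 3)) == (-3 + 4)) || ((extra * 5) >= (-6 + step))) is true, then base=20, then count=2, then returns -4
eval_b: extra=6, then count=8, then (!((-base) != (extra + step))) is false, then extra=-1, then ((max(max(step, 8), (extra * 3)) == (-3 + 4)) || ((extra * 5) >= (-6 + step))) is true, then base=20, then count=2, then total=6, then returns 3
-4 vs 3 — the two versions disagree here.
verdict: not equivalent; witness: base=-3, step=-2


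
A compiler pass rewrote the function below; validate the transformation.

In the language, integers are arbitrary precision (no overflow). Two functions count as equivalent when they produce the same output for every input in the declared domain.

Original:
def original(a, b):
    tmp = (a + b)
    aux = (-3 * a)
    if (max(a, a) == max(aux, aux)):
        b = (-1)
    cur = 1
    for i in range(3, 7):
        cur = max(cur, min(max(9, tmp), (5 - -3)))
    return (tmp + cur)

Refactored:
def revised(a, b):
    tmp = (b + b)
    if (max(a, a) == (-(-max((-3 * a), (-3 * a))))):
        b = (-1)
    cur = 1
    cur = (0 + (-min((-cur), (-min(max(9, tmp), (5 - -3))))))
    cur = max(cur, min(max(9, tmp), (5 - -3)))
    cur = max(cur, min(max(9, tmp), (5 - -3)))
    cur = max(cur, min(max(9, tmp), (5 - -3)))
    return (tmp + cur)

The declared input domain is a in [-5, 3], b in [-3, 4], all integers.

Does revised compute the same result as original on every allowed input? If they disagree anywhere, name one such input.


At a=-5, b=-3: original gives 0, revised gives 2.
verdict: not equivalent; witness: a=-5, b=-3


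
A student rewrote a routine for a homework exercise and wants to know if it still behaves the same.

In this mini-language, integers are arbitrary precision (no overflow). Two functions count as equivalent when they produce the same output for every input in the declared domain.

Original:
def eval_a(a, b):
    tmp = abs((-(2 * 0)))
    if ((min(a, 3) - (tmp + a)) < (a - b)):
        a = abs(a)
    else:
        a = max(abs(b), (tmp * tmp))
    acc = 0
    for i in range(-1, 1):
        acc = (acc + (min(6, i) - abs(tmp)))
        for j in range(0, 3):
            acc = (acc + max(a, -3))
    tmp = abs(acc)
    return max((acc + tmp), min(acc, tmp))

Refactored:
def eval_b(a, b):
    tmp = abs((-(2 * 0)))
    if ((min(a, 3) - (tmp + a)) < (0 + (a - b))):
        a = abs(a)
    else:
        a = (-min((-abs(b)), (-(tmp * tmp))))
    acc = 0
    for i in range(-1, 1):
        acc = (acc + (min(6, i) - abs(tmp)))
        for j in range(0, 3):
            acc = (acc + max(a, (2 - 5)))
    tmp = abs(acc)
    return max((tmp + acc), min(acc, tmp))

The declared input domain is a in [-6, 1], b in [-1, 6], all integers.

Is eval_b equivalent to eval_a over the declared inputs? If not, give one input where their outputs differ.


Changes here: min/max/abs usage differs, constant usage differs, arithmetic usage differs; the full 64-point sweep finds no disagreement.
verdict: equivalent


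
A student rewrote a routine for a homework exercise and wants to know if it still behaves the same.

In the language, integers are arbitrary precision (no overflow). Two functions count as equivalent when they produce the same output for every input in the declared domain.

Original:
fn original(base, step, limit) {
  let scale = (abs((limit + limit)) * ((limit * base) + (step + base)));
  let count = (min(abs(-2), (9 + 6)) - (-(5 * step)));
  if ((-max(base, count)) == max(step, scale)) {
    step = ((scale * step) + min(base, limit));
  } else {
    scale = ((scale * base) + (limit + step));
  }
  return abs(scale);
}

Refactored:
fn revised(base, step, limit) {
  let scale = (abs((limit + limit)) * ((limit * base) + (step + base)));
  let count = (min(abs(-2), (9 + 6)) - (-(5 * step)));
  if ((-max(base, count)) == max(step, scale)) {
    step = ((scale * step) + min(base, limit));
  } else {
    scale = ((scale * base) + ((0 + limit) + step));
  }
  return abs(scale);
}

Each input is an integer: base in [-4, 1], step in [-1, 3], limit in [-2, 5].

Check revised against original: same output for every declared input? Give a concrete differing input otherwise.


Equivalent — the differences include arithmetic usage differs; and constant usage differs, yet no declared input distinguishes the two.
As a probe, take base=0, step=0, limit=-1: original runs scale=0, then count=2, then ((-max(base, count)) == max(step, scale)) is false, then scale=-1, then returns 1; revised runs scale=0, then count=2, then ((-max(base, count)) == max(step, scale)) is false, then scale=-1, then returns 1; both end at 1.
Every one of the 240 inputs gives matching results.
verdict: equivalent


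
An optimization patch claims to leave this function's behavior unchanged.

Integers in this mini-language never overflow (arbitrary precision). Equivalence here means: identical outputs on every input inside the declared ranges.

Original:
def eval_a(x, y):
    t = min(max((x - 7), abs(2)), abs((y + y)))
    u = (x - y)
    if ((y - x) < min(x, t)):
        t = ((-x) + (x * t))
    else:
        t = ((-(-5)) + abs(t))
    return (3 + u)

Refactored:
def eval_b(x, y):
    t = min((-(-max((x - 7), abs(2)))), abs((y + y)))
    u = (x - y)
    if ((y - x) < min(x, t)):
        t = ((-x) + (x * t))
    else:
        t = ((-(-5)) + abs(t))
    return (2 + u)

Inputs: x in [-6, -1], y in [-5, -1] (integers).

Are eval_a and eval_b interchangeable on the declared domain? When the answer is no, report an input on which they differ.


Not equivalent: x=-6, y=-5 separates them (2 vs 1).
eval_a: t becomes 2; next u becomes -1; next ((y - x) < min(x, t)) evaluates to false; next t becomes 7; next final value 2
eval_b: t becomes 2; next u becomes -1; next ((y - x) < min(x, t)) evaluates to false; next t becomes 7; next final value 1
verdict: not equivalent; witness: x=-6, y=-5


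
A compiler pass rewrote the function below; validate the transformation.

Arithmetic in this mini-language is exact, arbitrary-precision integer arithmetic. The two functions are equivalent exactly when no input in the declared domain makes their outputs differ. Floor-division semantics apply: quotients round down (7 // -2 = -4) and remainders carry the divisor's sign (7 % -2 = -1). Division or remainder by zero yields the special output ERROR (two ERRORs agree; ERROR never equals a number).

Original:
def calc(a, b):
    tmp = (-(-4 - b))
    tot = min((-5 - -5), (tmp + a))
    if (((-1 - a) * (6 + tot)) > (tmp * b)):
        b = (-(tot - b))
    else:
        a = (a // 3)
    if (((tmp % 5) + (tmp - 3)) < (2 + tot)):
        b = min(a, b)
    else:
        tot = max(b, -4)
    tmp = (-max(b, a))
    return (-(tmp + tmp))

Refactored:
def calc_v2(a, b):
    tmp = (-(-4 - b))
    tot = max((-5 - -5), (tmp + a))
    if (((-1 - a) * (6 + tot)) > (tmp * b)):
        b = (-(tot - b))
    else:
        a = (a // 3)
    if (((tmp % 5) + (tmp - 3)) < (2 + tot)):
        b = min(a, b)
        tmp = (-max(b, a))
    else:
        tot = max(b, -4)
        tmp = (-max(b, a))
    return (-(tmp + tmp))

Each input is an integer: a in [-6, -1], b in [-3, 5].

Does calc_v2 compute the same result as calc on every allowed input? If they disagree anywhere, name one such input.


Try a=-6, b=-3.
calc: tmp becomes 1; next tot becomes -5; next (((-1 - a) * (6 + tot)) > (tmp * b)) evaluates to true; next b becomes 2; next (((tmp % 5) + (tmp - 3)) < (2 + tot)) evaluates to false; next tot becomes 2; next tmp becomes -2; next final value 4
calc_v2: tmp becomes 1; next tot becomes 0; next (((-1 - a) * (6 + tot)) > (tmp * b)) evaluates to true; next b becomes -3; next (((tmp % 5) + (tmp - 3)) < (2 + tot)) evaluates to true; next b becomes -6; next tmp becomes 6; next final value -12
4 != -12, so the rewrite changes behavior.
verdict: not equivalent; witness: a=-6, b=-3


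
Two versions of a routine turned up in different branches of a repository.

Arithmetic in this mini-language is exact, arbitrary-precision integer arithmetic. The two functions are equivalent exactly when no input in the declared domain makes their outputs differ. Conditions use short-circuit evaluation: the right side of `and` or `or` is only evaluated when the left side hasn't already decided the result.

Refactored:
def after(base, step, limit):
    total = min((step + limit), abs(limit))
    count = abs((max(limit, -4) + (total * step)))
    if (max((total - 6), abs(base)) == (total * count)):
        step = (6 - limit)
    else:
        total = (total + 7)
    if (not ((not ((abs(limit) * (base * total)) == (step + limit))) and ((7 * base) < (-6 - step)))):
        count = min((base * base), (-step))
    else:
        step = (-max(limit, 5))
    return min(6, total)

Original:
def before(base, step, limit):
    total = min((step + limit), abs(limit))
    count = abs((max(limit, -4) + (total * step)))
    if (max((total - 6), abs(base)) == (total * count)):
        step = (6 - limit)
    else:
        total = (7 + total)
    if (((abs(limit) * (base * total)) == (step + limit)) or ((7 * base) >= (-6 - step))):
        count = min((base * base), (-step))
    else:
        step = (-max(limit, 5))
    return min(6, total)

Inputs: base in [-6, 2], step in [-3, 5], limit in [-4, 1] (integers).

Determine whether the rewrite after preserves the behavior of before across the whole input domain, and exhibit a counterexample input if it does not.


Differences: comparison usage differs, plus boolean connective usage differs — yet all 486 inputs agree.
verdict: equivalent


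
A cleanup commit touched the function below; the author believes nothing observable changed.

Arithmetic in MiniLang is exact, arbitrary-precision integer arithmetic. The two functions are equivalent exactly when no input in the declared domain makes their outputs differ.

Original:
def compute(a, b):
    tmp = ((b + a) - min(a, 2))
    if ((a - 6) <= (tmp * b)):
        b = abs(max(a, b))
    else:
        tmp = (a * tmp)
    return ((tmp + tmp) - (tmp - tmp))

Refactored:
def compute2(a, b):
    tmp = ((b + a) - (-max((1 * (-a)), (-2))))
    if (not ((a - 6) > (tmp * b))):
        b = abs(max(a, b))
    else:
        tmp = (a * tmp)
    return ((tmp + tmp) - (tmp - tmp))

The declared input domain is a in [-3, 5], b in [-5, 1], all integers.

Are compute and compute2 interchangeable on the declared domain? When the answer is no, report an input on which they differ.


The two versions differ — the changes include constant usage differs; also comparison usage differs; also boolean connective usage differs; also min/max/abs usage differs; also arithmetic usage differs.
Tracing a=-1, b=-5: compute: tmp := -5 | ((a - 6) <= (tmp * b)): true | b := 1 | result -10 | compute2: tmp := -5 | (not ((a - 6) > (tmp * b))): true | b := 1 | result -10 — matching result -10.
An exhaustive pass over the 63 declared inputs shows identical outputs.
verdict: equivalent


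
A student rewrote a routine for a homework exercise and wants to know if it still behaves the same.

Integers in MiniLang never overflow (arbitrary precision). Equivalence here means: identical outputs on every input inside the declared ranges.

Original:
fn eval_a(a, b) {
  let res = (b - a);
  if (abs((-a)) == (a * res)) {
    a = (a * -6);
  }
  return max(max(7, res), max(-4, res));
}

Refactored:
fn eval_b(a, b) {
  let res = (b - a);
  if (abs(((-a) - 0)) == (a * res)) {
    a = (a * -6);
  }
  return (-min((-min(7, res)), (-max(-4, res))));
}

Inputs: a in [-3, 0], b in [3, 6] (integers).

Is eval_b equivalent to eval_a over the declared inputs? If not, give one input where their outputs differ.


These are not equivalent — on a=-3, b=3 the outputs split (7 vs 6).
eval_a: res=6, then (abs((-a)) == (a * res)) is false, then returns 7
eval_b: res=6, then (abs(((-a) - 0)) == (a * res)) is false, then returns 6
verdict: not equivalent; witness: a=-3, b=3


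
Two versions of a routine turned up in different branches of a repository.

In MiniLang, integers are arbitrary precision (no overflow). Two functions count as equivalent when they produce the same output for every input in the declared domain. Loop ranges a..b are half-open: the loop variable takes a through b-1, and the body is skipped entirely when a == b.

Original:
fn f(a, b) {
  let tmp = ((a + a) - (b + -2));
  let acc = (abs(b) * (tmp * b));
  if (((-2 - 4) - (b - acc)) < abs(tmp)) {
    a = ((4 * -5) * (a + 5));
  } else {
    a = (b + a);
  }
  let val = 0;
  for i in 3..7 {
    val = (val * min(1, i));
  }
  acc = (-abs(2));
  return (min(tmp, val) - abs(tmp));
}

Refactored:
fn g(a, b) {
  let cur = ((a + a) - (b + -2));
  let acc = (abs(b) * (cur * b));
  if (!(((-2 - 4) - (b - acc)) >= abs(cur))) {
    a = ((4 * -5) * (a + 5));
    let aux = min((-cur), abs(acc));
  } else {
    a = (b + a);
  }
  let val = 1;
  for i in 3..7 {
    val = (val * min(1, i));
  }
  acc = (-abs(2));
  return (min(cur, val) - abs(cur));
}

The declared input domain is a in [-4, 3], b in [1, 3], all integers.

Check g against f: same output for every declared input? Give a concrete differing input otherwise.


Take a=0, b=1.
f: tmp := 1 | acc := 1 | (((-2 - 4) - (b - acc)) < abs(tmp)): true | a := -100 | val := 0 | iter i=3: | val := 0 | iter i=4: | val := 0 | iter i=5: | val := 0 | iter i=6: | val := 0 | acc := -2 | result -1
g: cur := 1 | acc := 1 | (!(((-2 - 4) - (b - acc)) >= abs(cur))): true | a := -100 | aux := -1 | val := 1 | iter i=3: | val := 1 | iter i=4: | val := 1 | iter i=5: | val := 1 | iter i=6: | val := 1 | acc := -2 | result 0
-1 against 0: the behavior changed.
verdict: not equivalent; witness: a=0, b=1


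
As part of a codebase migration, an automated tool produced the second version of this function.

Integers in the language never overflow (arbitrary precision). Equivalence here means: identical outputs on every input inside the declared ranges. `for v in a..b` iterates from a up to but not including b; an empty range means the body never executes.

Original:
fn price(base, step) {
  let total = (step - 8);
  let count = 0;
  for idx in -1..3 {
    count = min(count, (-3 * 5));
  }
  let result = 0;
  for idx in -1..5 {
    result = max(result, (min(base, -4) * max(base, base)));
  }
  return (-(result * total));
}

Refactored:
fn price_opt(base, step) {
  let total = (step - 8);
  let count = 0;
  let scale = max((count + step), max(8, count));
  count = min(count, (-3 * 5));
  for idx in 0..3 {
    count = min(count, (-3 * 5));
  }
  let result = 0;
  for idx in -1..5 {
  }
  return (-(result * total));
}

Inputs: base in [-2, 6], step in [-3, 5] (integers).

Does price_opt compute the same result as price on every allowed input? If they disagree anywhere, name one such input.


Run the pair on base=-2, step=-3.
price: total = -11; count = 0; [idx=-1]; count = -15; [idx=0]; count = -15; [idx=1]; count = -15; [idx=2]; count = -15; result = 0; [idx=-1]; result = 8; [idx=0]; result = 8; [idx=1]; result = 8; [idx=2]; result = 8; [idx=3]; result = 8; [idx=4]; result = 8; return 88
price_opt: total = -11; count = 0; scale = 8; count = -15; [idx=0]; count = -15; [idx=1]; count = -15; [idx=2]; count = -15; result = 0; [idx=-1]; [idx=0]; [idx=1]; [idx=2]; [idx=3]; [idx=4]; return 0
88 and 0 differ, so these are not the same function on this domain.
verdict: not equivalent; witness: base=-2, step=-3
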